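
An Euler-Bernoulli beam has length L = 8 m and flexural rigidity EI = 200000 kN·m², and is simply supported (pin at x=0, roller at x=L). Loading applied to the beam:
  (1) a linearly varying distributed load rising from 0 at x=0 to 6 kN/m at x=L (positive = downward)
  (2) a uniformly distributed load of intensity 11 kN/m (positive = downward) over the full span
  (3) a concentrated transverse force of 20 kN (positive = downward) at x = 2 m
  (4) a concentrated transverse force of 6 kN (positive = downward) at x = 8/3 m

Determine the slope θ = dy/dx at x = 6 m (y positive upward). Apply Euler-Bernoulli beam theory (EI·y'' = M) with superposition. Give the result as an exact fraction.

Load 1 — triangular load w₀=6 kN/m (0→w₀ over full span):
  θ_1 = -w₀(7L⁴-30L²x²+15x⁴)/(360LEI) = -6·(7·8⁴-30·8²·6²+15·6⁴)/(360·8·200000) = 1313/6000000 rad
Load 2 — uniform load w=11 kN/m over full span:
  θ_2 = -w(L³-6Lx²+4x³)/(24EI) = -11·(8³-6·8·6²+4·6³)/(24·200000) = 121/150000 rad
Load 3 — point force P=20 kN at a=2 m (b=L-a=6):
  θ_3 = -Pa(2L²-6Lx+3x²+a²)/(6LEI)  [x>a] = -20·2·(2·8²-6·8·6+3·6²+2²)/(6·8·200000) = 1/5000 rad
Load 4 — point force P=6 kN at a=8/3 m (b=L-a=16/3):
  θ_4 = -Pa(2L²-6Lx+3x²+a²)/(6LEI)  [x>a] = -6·(8/3)·(2·8²-6·8·6+3·6²+(8/3)²)/(6·8·200000) = 101/1350000 rad
Superposition: θ = Σ θ_i = 70217/54000000 rad ≈ 0.001300 rad

θ(6) = 70217/54000000 rad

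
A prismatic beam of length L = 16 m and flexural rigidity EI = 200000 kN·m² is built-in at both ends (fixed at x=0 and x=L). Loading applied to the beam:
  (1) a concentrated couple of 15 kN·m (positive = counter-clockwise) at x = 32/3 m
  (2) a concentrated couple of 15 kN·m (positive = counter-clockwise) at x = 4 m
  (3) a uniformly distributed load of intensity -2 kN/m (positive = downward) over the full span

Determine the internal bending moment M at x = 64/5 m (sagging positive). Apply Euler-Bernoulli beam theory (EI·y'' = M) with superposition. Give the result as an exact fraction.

M(64/5) = -1177/1200 kN·m

Load 1 — applied couple M₀=15 kN·m at a=32/3 m (b=L-a=16/3):
  M_1 = R_Ax - M_A - M₀  [x>a] with R_A=5/4, M_A=5 = (5/4)·(64/5) - 5 - 15 = -4 kN·m
Load 2 — applied couple M₀=15 kN·m at a=4 m (b=L-a=12):
  M_2 = R_Ax - M_A - M₀  [x>a] with R_A=135/128, M_A=-45/16 = (135/128)·(64/5) - (-45/16) - 15 = 21/16 kN·m
Load 3 — uniform load w=-2 kN/m over full span:
  M_3 = wLx/2 - wL²/12 - wx²/2 = (-2)·16·(64/5)/2 - (-2)·16²/12 - (-2)·(64/5)²/2 = 128/75 kN·m
Superposition: M = Σ M_i = -1177/1200 kN·m ≈ -0.980833 kN·m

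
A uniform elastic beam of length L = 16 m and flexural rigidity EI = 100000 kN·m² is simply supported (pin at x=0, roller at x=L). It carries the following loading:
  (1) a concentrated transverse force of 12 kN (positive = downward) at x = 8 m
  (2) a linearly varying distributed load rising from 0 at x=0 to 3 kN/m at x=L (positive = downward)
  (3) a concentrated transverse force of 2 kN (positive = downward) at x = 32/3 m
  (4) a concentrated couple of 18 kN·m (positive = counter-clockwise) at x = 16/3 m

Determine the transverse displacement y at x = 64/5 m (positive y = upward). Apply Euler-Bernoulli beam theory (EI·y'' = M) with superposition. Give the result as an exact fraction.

y(64/5) = -54510664/3955078125 m

Load 1 — point force P=12 kN at a=8 m (b=L-a=8):
  y_1 = -Pa(L-x)(2Lx-a²-x²)/(6LEI)  [x>a] = -12·8·(16-(64/5))·(2·16·(64/5)-8²-(64/5)²)/(6·16·100000) = -2272/390625 m
Load 2 — triangular load w₀=3 kN/m (0→w₀ over full span):
  y_2 = -w₀x(7L⁴-10L²x²+3x⁴)/(360LEI) = -3·(64/5)·(7·16⁴-10·16²·(64/5)²+3·(64/5)⁴)/(360·16·100000) = -390144/48828125 m
Load 3 — point force P=2 kN at a=32/3 m (b=L-a=16/3):
  y_3 = -Pa(L-x)(2Lx-a²-x²)/(6LEI)  [x>a] = -2·(32/3)·(16-(64/5))·(2·16·(64/5)-(32/3)²-(64/5)²)/(6·16·100000) = -29696/31640625 m
Load 4 — applied couple M₀=18 kN·m at a=16/3 m (b=L-a=32/3):
  y_4 = (M₀x³/(6L)-M₀(x-a)²/2+C₁x)/EI  [x>a] with C₁=M₀(3b²-L²)/(6L)=16 = (18·(64/5)³/(6·16)-18·((64/5)-(16/3))²/2+16·(64/5))/100000 = 376/390625 m
Superposition: y = Σ y_i = -54510664/3955078125 m ≈ -0.013782 m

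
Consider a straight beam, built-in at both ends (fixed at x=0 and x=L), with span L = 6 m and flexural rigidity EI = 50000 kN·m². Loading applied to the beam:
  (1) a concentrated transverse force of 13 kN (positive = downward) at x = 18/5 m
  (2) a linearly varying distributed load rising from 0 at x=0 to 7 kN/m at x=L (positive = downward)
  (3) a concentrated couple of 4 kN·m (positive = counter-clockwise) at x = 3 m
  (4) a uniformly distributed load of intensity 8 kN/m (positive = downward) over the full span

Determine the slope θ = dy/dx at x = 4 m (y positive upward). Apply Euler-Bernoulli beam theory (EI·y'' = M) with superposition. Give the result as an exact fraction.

Load 1 — point force P=13 kN at a=18/5 m (b=L-a=12/5):
  θ_1 = Pa²(L-x)(2bL-(3b+a)(L-x))/(2L³EI)  [x>a] = 13·(18/5)²·(6-4)·(2·(12/5)·6-(3·(12/5)+(18/5))·(6-4))/(2·6³·50000) = 351/3125000 rad
Load 2 — triangular load w₀=7 kN/m (0→w₀ over full span):
  θ_2 = -w₀(2x(L-x)(L-2x)(x+2L)+x²(L-x)²)/(120LEI) = -7·(2·4·(6-4)·(6-2·4)·(4+2·6)+4²·(6-4)²)/(120·6·50000) = 49/562500 rad
Load 3 — applied couple M₀=4 kN·m at a=3 m (b=L-a=3):
  θ_3 = (R_Ax²/2 - M_Ax - M₀(x-a))/EI  [x>a] with R_A=1, M_A=1 = (1·4²/2 - 1·4 - 4·(4-3))/50000 = 0 rad
Load 4 — uniform load w=8 kN/m over full span:
  θ_4 = -wx(L-x)(L-2x)/(12EI) = -8·4·(6-4)·(6-2·4)/(12·50000) = 2/9375 rad
Superposition: θ = Σ θ_i = 11609/28125000 rad ≈ 0.000413 rad

θ(4) = 11609/28125000 rad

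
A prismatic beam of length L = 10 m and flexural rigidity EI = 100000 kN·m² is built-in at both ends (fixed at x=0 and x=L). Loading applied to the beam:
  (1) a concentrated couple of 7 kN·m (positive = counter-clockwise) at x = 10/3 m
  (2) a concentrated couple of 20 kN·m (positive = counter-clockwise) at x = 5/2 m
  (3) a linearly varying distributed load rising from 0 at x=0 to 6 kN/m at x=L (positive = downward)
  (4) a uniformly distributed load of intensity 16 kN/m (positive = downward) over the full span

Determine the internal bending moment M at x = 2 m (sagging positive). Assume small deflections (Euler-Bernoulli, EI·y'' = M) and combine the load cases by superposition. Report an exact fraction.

Load 1 — applied couple M₀=7 kN·m at a=10/3 m (b=L-a=20/3):
  M_1 = R_Ax - M_A  [x≤a] with R_A=14/15, M_A=0 = (14/15)·2 - 0 = 28/15 kN·m
Load 2 — applied couple M₀=20 kN·m at a=5/2 m (b=L-a=15/2):
  M_2 = R_Ax - M_A  [x≤a] with R_A=9/4, M_A=-15/4 = (9/4)·2 - (-15/4) = 33/4 kN·m
Load 3 — triangular load w₀=6 kN/m (0→w₀ over full span):
  M_3 = 3w₀Lx/20 - w₀L²/30 - w₀x³/(6L) = 3·6·10·2/20 - 6·10²/30 - 6·2³/(6·10) = -14/5 kN·m
Load 4 — uniform load w=16 kN/m over full span:
  M_4 = wLx/2 - wL²/12 - wx²/2 = 16·10·2/2 - 16·10²/12 - 16·2²/2 = -16/3 kN·m
Superposition: M = Σ M_i = 119/60 kN·m ≈ 1.983333 kN·m

M(2) = 119/60 kN·m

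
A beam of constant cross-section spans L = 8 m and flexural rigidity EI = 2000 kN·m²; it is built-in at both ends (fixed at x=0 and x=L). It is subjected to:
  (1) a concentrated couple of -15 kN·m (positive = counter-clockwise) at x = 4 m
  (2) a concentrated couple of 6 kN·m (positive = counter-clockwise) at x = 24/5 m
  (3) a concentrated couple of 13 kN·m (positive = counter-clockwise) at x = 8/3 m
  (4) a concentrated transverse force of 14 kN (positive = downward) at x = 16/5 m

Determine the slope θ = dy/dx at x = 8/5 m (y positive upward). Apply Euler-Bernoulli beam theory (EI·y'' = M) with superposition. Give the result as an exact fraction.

Load 1 — applied couple M₀=-15 kN·m at a=4 m (b=L-a=4):
  θ_1 = (R_Ax²/2 - M_Ax)/EI  [x≤a] with R_A=-45/16, M_A=-15/4 = ((-45/16)·(8/5)²/2 - (-15/4)·(8/5))/2000 = 3/2500 rad
Load 2 — applied couple M₀=6 kN·m at a=24/5 m (b=L-a=16/5):
  θ_2 = (R_Ax²/2 - M_Ax)/EI  [x≤a] with R_A=27/25, M_A=48/25 = ((27/25)·(8/5)²/2 - (48/25)·(8/5))/2000 = -66/78125 rad
Load 3 — applied couple M₀=13 kN·m at a=8/3 m (b=L-a=16/3):
  θ_3 = (R_Ax²/2 - M_Ax)/EI  [x≤a] with R_A=13/6, M_A=0 = ((13/6)·(8/5)²/2 - 0·(8/5))/2000 = 13/9375 rad
Load 4 — point force P=14 kN at a=16/5 m (b=L-a=24/5):
  θ_4 = -Pb²x(2aL-(3a+b)x)/(2L³EI)  [x≤a] = -14·(24/5)²·(8/5)·(2·(16/5)·8-(3·(16/5)+(24/5))·(8/5))/(2·8³·2000) = -2772/390625 rad
Superposition: θ = Σ θ_i = -25099/4687500 rad ≈ -0.005354 rad

θ(8/5) = -25099/4687500 rad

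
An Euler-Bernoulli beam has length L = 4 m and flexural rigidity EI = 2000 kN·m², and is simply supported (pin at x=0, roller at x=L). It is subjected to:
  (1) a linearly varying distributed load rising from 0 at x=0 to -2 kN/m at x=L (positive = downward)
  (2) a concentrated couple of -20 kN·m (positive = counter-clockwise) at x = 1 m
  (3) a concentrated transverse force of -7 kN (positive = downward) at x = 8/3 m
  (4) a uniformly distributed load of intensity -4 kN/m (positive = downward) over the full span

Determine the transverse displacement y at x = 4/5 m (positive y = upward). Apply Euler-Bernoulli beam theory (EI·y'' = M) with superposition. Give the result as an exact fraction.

y(4/5) = 3963439/1265625000 m

Load 1 — triangular load w₀=-2 kN/m (0→w₀ over full span):
  y_1 = -w₀x(7L⁴-10L²x²+3x⁴)/(360LEI) = -(-2)·(4/5)·(7·4⁴-10·4²·(4/5)²+3·(4/5)⁴)/(360·4·2000) = 5504/5859375 m
Load 2 — applied couple M₀=-20 kN·m at a=1 m (b=L-a=3):
  y_2 = (M₀x³/(6L)+C₁x)/EI  [x≤a] with C₁=M₀(3b²-L²)/(6L)=-55/6 = ((-20)·(4/5)³/(6·4)+(-55/6)·(4/5))/2000 = -97/25000 m
Load 3 — point force P=-7 kN at a=8/3 m (b=L-a=4/3):
  y_3 = -Pbx(L²-b²-x²)/(6LEI)  [x≤a] = -(-7)·(4/3)·(4/5)·(4²-(4/3)²-(4/5)²)/(6·4·2000) = 2674/1265625 m
Load 4 — uniform load w=-4 kN/m over full span:
  y_4 = -wx(L³-2Lx²+x³)/(24EI) = -(-4)·(4/5)·(4³-2·4·(4/5)²+(4/5)³)/(24·2000) = 928/234375 m
Superposition: y = Σ y_i = 3963439/1265625000 m ≈ 0.003132 m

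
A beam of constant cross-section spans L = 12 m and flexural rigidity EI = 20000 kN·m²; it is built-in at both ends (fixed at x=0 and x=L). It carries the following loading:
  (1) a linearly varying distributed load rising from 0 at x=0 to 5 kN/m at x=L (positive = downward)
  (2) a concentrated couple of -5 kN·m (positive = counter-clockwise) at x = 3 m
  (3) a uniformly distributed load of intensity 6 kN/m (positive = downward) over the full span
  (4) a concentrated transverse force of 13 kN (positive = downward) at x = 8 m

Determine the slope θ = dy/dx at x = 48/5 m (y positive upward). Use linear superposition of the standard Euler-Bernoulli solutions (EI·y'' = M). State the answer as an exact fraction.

θ(48/5) = 14057/1875000 rad

Load 1 — triangular load w₀=5 kN/m (0→w₀ over full span):
  θ_1 = -w₀(2x(L-x)(L-2x)(x+2L)+x²(L-x)²)/(120LEI) = -5·(2·(48/5)·(12-(48/5))·(12-2·(48/5))·((48/5)+2·12)+(48/5)²·(12-(48/5))²)/(120·12·20000) = 144/78125 rad
Load 2 — applied couple M₀=-5 kN·m at a=3 m (b=L-a=9):
  θ_2 = (R_Ax²/2 - M_Ax - M₀(x-a))/EI  [x>a] with R_A=-15/32, M_A=15/16 = ((-15/32)·(48/5)²/2 - (15/16)·(48/5) - (-5)·((48/5)-3))/20000 = 3/25000 rad
Load 3 — uniform load w=6 kN/m over full span:
  θ_3 = -wx(L-x)(L-2x)/(12EI) = -6·(48/5)·(12-(48/5))·(12-2·(48/5))/(12·20000) = 324/78125 rad
Load 4 — point force P=13 kN at a=8 m (b=L-a=4):
  θ_4 = Pa²(L-x)(2bL-(3b+a)(L-x))/(2L³EI)  [x>a] = 13·8²·(12-(48/5))·(2·4·12-(3·4+8)·(12-(48/5)))/(2·12³·20000) = 13/9375 rad
Superposition: θ = Σ θ_i = 14057/1875000 rad ≈ 0.007497 rad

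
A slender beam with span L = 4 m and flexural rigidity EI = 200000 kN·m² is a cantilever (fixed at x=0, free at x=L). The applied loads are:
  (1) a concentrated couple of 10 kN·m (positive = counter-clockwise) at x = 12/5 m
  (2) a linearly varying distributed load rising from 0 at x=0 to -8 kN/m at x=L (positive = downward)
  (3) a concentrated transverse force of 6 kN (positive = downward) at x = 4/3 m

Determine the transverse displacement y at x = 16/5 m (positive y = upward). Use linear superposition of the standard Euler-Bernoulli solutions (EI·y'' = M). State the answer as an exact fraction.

Load 1 — applied couple M₀=10 kN·m at a=12/5 m (b=L-a=8/5):
  y_1 = M₀a(2x-a)/(2EI)  [x>a] = 10·(12/5)·(2·(16/5)-(12/5))/(2·200000) = 3/12500 m
Load 2 — triangular load w₀=-8 kN/m (0→w₀ over full span):
  y_2 = (w₀Lx³/12-w₀L²x²/6-w₀x⁵/(120L))/EI = ((-8)·4·(16/5)³/12-(-8)·4²·(16/5)²/6-(-8)·(16/5)⁵/(120·4))/200000 = 100096/146484375 m
Load 3 — point force P=6 kN at a=4/3 m (b=L-a=8/3):
  y_3 = -Pa²(3x-a)/(6EI)  [x>a] = -6·(4/3)²·(3·(16/5)-(4/3))/(6·200000) = -31/421875 m
Superposition: y = Σ y_i = 4481581/5273437500 m ≈ 0.000850 m

y(16/5) = 4481581/5273437500 m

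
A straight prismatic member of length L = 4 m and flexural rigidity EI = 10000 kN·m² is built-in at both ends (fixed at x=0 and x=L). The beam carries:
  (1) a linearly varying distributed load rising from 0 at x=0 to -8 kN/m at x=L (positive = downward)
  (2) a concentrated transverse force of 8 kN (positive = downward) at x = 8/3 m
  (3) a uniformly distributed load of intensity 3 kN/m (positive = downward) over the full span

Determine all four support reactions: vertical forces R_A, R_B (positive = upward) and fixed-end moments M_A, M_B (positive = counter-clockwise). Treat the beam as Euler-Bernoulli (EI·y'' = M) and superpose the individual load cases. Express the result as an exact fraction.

Load 1 — triangular load w₀=-8 kN/m (0→w₀ over full span):
  R_A = 3w₀L/20 = 3·(-8)·4/20 = -24/5 kN
  M_A = w₀L²/30 = (-8)·4²/30 = -64/15 kN·m
  R_B = 7w₀L/20 = 7·(-8)·4/20 = -56/5 kN
  M_B = -w₀L²/20 = -(-8)·4²/20 = 32/5 kN·m
Load 2 — point force P=8 kN at a=8/3 m (b=L-a=4/3):
  R_A = Pb²(3a+b)/L³ = 8·(4/3)²·(3·(8/3)+(4/3))/4³ = 56/27 kN
  M_A = Pab²/L² = 8·(8/3)·(4/3)²/4² = 64/27 kN·m
  R_B = Pa²(a+3b)/L³ = 8·(8/3)²·((8/3)+3·(4/3))/4³ = 160/27 kN
  M_B = -Pa²b/L² = -8·(8/3)²·(4/3)/4² = -128/27 kN·m
Load 3 — uniform load w=3 kN/m over full span:
  R_A = wL/2 = 3·4/2 = 6 kN
  M_A = wL²/12 = 3·4²/12 = 4 kN·m
  R_B = wL/2 = 3·4/2 = 6 kN
  M_B = -wL²/12 = -3·4²/12 = -4 kN·m
Superposition: R_A = 442/135 kN, M_A = 284/135 kN·m, R_B = 98/135 kN, M_B = -316/135 kN·m

R_A = 442/135 kN, M_A = 284/135 kN·m, R_B = 98/135 kN, M_B = -316/135 kN·m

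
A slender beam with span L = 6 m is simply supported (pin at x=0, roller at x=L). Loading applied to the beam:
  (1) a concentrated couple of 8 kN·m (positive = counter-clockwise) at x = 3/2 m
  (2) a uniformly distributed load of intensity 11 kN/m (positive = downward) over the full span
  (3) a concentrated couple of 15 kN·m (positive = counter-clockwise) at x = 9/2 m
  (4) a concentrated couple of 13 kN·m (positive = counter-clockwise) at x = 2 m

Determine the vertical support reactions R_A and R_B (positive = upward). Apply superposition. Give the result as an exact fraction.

Load 1 — applied couple M₀=8 kN·m at a=3/2 m (b=L-a=9/2):
  R_A = M₀/L = 8/6 = 4/3 kN
  R_B = -M₀/L = -8/6 = -4/3 kN
Load 2 — uniform load w=11 kN/m over full span:
  R_A = wL/2 = 11·6/2 = 33 kN
  R_B = wL/2 = 11·6/2 = 33 kN
Load 3 — applied couple M₀=15 kN·m at a=9/2 m (b=L-a=3/2):
  R_A = M₀/L = 15/6 = 5/2 kN
  R_B = -M₀/L = -15/6 = -5/2 kN
Load 4 — applied couple M₀=13 kN·m at a=2 m (b=L-a=4):
  R_A = M₀/L = 13/6 kN
  R_B = -M₀/L = -13/6 kN
Superposition: R_A = 39 kN, R_B = 27 kN

R_A = 39 kN, R_B = 27 kN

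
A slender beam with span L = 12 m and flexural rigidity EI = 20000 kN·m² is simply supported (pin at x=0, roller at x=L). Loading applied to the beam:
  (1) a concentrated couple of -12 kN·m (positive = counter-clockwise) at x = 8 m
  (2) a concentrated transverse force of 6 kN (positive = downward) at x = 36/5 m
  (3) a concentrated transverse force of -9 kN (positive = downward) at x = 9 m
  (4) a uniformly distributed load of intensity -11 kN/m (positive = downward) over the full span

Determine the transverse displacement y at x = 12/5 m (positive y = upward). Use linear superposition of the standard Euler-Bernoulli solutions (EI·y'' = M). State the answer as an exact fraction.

y(12/5) = 2257203/25000000 m

Load 1 — applied couple M₀=-12 kN·m at a=8 m (b=L-a=4):
  y_1 = (M₀x³/(6L)+C₁x)/EI  [x≤a] with C₁=M₀(3b²-L²)/(6L)=16 = ((-12)·(12/5)³/(6·12)+16·(12/5))/20000 = 141/78125 m
Load 2 — point force P=6 kN at a=36/5 m (b=L-a=24/5):
  y_2 = -Pbx(L²-b²-x²)/(6LEI)  [x≤a] = -6·(24/5)·(12/5)·(12²-(24/5)²-(12/5)²)/(6·12·20000) = -432/78125 m
Load 3 — point force P=-9 kN at a=9 m (b=L-a=3):
  y_3 = -Pbx(L²-b²-x²)/(6LEI)  [x≤a] = -(-9)·3·(12/5)·(12²-3²-(12/5)²)/(6·12·20000) = 29079/5000000 m
Load 4 — uniform load w=-11 kN/m over full span:
  y_4 = -wx(L³-2Lx²+x³)/(24EI) = -(-11)·(12/5)·(12³-2·12·(12/5)²+(12/5)³)/(24·20000) = 34452/390625 m
Superposition: y = Σ y_i = 2257203/25000000 m ≈ 0.090288 m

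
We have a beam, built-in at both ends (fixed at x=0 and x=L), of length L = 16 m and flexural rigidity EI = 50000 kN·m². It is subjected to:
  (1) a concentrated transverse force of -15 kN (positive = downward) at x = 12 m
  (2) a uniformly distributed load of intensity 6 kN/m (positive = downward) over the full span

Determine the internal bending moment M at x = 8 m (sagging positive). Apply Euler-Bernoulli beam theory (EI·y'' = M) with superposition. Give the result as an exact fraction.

M(8) = 113/2 kN·m

Load 1 — point force P=-15 kN at a=12 m (b=L-a=4):
  M_1 = Pb²(3a+b)x/L³ - Pab²/L²  [x≤a] = (-15)·4²·(3·12+4)·8/16³ - (-15)·12·4²/16² = -15/2 kN·m
Load 2 — uniform load w=6 kN/m over full span:
  M_2 = wLx/2 - wL²/12 - wx²/2 = 6·16·8/2 - 6·16²/12 - 6·8²/2 = 64 kN·m
Superposition: M = Σ M_i = 113/2 kN·m ≈ 56.500000 kN·m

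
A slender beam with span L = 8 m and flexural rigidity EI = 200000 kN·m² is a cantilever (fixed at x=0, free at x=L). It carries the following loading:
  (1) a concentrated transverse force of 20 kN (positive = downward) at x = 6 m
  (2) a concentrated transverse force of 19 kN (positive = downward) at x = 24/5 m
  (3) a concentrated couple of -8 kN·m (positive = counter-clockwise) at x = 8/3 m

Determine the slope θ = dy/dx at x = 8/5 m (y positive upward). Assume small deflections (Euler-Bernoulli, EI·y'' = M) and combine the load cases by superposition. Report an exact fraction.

Load 1 — point force P=20 kN at a=6 m (b=L-a=2):
  θ_1 = -Px(2a-x)/(2EI)  [x≤a] = -20·(8/5)·(2·6-(8/5))/(2·200000) = -13/15625 rad
Load 2 — point force P=19 kN at a=24/5 m (b=L-a=16/5):
  θ_2 = -Px(2a-x)/(2EI)  [x≤a] = -19·(8/5)·(2·(24/5)-(8/5))/(2·200000) = -19/31250 rad
Load 3 — applied couple M₀=-8 kN·m at a=8/3 m (b=L-a=16/3):
  θ_3 = M₀x/EI  [x≤a] = (-8)·(8/5)/200000 = -1/15625 rad
Superposition: θ = Σ θ_i = -47/31250 rad ≈ -0.001504 rad

θ(8/5) = -47/31250 rad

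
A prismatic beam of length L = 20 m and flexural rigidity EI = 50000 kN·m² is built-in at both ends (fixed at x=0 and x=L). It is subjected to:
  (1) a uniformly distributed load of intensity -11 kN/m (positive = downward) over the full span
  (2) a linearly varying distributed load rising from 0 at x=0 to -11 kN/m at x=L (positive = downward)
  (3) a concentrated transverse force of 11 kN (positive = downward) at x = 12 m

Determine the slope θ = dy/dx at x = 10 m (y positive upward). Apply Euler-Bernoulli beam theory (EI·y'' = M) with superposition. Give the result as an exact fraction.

θ(10) = 847/1500000 rad

Load 1 — uniform load w=-11 kN/m over full span:
  θ_1 = -wx(L-x)(L-2x)/(12EI) = -(-11)·10·(20-10)·(20-2·10)/(12·50000) = 0 rad
Load 2 — triangular load w₀=-11 kN/m (0→w₀ over full span):
  θ_2 = -w₀(2x(L-x)(L-2x)(x+2L)+x²(L-x)²)/(120LEI) = -(-11)·(2·10·(20-10)·(20-2·10)·(10+2·20)+10²·(20-10)²)/(120·20·50000) = 11/12000 rad
Load 3 — point force P=11 kN at a=12 m (b=L-a=8):
  θ_3 = -Pb²x(2aL-(3a+b)x)/(2L³EI)  [x≤a] = -11·8²·10·(2·12·20-(3·12+8)·10)/(2·20³·50000) = -11/31250 rad
Superposition: θ = Σ θ_i = 847/1500000 rad ≈ 0.000565 rad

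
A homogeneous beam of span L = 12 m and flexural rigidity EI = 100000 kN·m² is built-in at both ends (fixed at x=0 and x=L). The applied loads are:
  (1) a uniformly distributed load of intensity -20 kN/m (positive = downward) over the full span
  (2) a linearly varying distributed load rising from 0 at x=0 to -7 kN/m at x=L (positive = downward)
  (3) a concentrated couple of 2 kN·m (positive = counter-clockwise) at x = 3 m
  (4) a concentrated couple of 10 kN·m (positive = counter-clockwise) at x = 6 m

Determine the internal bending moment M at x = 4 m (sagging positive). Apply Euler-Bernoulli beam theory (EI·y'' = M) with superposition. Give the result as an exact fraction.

Load 1 — uniform load w=-20 kN/m over full span:
  M_1 = wLx/2 - wL²/12 - wx²/2 = (-20)·12·4/2 - (-20)·12²/12 - (-20)·4²/2 = -80 kN·m
Load 2 — triangular load w₀=-7 kN/m (0→w₀ over full span):
  M_2 = 3w₀Lx/20 - w₀L²/30 - w₀x³/(6L) = 3·(-7)·12·4/20 - (-7)·12²/30 - (-7)·4³/(6·12) = -476/45 kN·m
Load 3 — applied couple M₀=2 kN·m at a=3 m (b=L-a=9):
  M_3 = R_Ax - M_A - M₀  [x>a] with R_A=3/16, M_A=-3/8 = (3/16)·4 - (-3/8) - 2 = -7/8 kN·m
Load 4 — applied couple M₀=10 kN·m at a=6 m (b=L-a=6):
  M_4 = R_Ax - M_A  [x≤a] with R_A=5/4, M_A=5/2 = (5/4)·4 - (5/2) = 5/2 kN·m
Superposition: M = Σ M_i = -32023/360 kN·m ≈ -88.952778 kN·m

M(4) = -32023/360 kN·m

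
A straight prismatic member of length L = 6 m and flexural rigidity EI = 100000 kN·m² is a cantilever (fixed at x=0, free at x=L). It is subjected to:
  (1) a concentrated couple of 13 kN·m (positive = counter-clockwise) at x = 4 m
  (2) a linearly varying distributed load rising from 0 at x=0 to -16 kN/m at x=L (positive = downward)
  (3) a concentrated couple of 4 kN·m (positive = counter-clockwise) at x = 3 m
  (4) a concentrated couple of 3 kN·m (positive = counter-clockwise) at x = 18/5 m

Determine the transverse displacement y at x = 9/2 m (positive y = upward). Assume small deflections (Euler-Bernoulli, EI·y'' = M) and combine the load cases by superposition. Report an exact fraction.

Load 1 — applied couple M₀=13 kN·m at a=4 m (b=L-a=2):
  y_1 = M₀a(2x-a)/(2EI)  [x>a] = 13·4·(2·(9/2)-4)/(2·100000) = 13/10000 m
Load 2 — triangular load w₀=-16 kN/m (0→w₀ over full span):
  y_2 = (w₀Lx³/12-w₀L²x²/6-w₀x⁵/(120L))/EI = ((-16)·6·(9/2)³/12-(-16)·6²·(9/2)²/6-(-16)·(9/2)⁵/(120·6))/100000 = 200961/16000000 m
Load 3 — applied couple M₀=4 kN·m at a=3 m (b=L-a=3):
  y_3 = M₀a(2x-a)/(2EI)  [x>a] = 4·3·(2·(9/2)-3)/(2·100000) = 9/25000 m
Load 4 — applied couple M₀=3 kN·m at a=18/5 m (b=L-a=12/5):
  y_4 = M₀a(2x-a)/(2EI)  [x>a] = 3·(18/5)·(2·(9/2)-(18/5))/(2·100000) = 729/2500000 m
Superposition: y = Σ y_i = 1160933/80000000 m ≈ 0.014512 m

y(9/2) = 1160933/80000000 m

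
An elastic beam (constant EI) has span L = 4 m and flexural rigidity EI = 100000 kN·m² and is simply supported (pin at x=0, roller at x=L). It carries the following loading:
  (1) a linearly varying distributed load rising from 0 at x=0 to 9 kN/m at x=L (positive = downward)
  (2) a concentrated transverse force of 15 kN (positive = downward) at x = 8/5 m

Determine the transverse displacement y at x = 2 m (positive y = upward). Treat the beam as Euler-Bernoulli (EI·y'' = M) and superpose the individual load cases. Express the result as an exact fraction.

Load 1 — triangular load w₀=9 kN/m (0→w₀ over full span):
  y_1 = -w₀x(7L⁴-10L²x²+3x⁴)/(360LEI) = -9·2·(7·4⁴-10·4²·2²+3·2⁴)/(360·4·100000) = -3/20000 m
Load 2 — point force P=15 kN at a=8/5 m (b=L-a=12/5):
  y_2 = -Pa(L-x)(2Lx-a²-x²)/(6LEI)  [x>a] = -15·(8/5)·(4-2)·(2·4·2-(8/5)²-2²)/(6·4·100000) = -59/312500 m
Superposition: y = Σ y_i = -847/2500000 m ≈ -0.000339 m

y(2) = -847/2500000 m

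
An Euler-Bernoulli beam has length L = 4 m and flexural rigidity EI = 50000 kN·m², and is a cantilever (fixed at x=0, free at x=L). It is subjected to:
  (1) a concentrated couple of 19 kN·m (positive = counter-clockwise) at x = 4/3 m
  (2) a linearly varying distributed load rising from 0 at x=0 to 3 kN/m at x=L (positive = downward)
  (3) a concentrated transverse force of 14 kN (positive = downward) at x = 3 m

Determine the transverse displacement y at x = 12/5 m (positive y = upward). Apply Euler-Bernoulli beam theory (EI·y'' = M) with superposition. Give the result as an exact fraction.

y(12/5) = -1363123/878906250 m

Load 1 — applied couple M₀=19 kN·m at a=4/3 m (b=L-a=8/3):
  y_1 = M₀a(2x-a)/(2EI)  [x>a] = 19·(4/3)·(2·(12/5)-(4/3))/(2·50000) = 247/281250 m
Load 2 — triangular load w₀=3 kN/m (0→w₀ over full span):
  y_2 = (w₀Lx³/12-w₀L²x²/6-w₀x⁵/(120L))/EI = (3·4·(12/5)³/12-3·4²·(12/5)²/6-3·(12/5)⁵/(120·4))/50000 = -31986/48828125 m
Load 3 — point force P=14 kN at a=3 m (b=L-a=1):
  y_3 = -Px²(3a-x)/(6EI)  [x≤a] = -14·(12/5)²·(3·3-(12/5))/(6·50000) = -693/390625 m
Superposition: y = Σ y_i = -1363123/878906250 m ≈ -0.001551 m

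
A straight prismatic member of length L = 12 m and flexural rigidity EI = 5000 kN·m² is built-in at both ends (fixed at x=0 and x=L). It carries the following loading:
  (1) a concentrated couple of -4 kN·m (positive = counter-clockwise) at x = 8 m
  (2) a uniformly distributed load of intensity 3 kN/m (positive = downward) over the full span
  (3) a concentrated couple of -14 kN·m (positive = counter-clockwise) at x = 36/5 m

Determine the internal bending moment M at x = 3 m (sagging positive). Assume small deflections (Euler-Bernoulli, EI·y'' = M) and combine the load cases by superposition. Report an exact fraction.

M(3) = 197/50 kN·m

Load 1 — applied couple M₀=-4 kN·m at a=8 m (b=L-a=4):
  M_1 = R_Ax - M_A  [x≤a] with R_A=-4/9, M_A=-4/3 = (-4/9)·3 - (-4/3) = 0 kN·m
Load 2 — uniform load w=3 kN/m over full span:
  M_2 = wLx/2 - wL²/12 - wx²/2 = 3·12·3/2 - 3·12²/12 - 3·3²/2 = 9/2 kN·m
Load 3 — applied couple M₀=-14 kN·m at a=36/5 m (b=L-a=24/5):
  M_3 = R_Ax - M_A  [x≤a] with R_A=-42/25, M_A=-112/25 = (-42/25)·3 - (-112/25) = -14/25 kN·m
Superposition: M = Σ M_i = 197/50 kN·m ≈ 3.940000 kN·m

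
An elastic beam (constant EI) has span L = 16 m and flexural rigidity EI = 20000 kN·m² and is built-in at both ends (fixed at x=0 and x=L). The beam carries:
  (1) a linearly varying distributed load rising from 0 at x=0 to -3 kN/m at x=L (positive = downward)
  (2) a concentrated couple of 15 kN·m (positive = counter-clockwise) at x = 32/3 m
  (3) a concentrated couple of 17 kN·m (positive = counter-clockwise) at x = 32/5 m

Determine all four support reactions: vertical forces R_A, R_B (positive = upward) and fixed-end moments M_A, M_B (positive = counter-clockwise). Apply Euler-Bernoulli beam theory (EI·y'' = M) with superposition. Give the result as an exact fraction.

Load 1 — triangular load w₀=-3 kN/m (0→w₀ over full span):
  R_A = 3w₀L/20 = 3·(-3)·16/20 = -36/5 kN
  M_A = w₀L²/30 = (-3)·16²/30 = -128/5 kN·m
  R_B = 7w₀L/20 = 7·(-3)·16/20 = -84/5 kN
  M_B = -w₀L²/20 = -(-3)·16²/20 = 192/5 kN·m
Load 2 — applied couple M₀=15 kN·m at a=32/3 m (b=L-a=16/3):
  R_A = 6M₀ab/L³ = 6·15·(32/3)·(16/3)/16³ = 5/4 kN
  M_A = M₀b(2a-b)/L² = 15·(16/3)·(2·(32/3)-(16/3))/16² = 5 kN·m
  R_B = -6M₀ab/L³ = -6·15·(32/3)·(16/3)/16³ = -5/4 kN
  M_B = M₀a(2b-a)/L² = 15·(32/3)·(2·(16/3)-(32/3))/16² = 0 kN·m
Load 3 — applied couple M₀=17 kN·m at a=32/5 m (b=L-a=48/5):
  R_A = 6M₀ab/L³ = 6·17·(32/5)·(48/5)/16³ = 153/100 kN
  M_A = M₀b(2a-b)/L² = 17·(48/5)·(2·(32/5)-(48/5))/16² = 51/25 kN·m
  R_B = -6M₀ab/L³ = -6·17·(32/5)·(48/5)/16³ = -153/100 kN
  M_B = M₀a(2b-a)/L² = 17·(32/5)·(2·(48/5)-(32/5))/16² = 136/25 kN·m
Superposition: R_A = -221/50 kN, M_A = -464/25 kN·m, R_B = -979/50 kN, M_B = 1096/25 kN·m

R_A = -221/50 kN, M_A = -464/25 kN·m, R_B = -979/50 kN, M_B = 1096/25 kN·m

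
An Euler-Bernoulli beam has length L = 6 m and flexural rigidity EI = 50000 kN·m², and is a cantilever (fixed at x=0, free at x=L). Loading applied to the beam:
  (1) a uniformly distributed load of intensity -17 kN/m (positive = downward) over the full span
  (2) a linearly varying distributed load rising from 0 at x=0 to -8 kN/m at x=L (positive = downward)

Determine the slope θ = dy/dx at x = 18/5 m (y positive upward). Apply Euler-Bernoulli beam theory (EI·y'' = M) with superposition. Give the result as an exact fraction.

Load 1 — uniform load w=-17 kN/m over full span:
  θ_1 = -wx(x²-3Lx+3L²)/(6EI) = -(-17)·(18/5)·((18/5)²-3·6·(18/5)+3·6²)/(6·50000) = 17901/1562500 rad
Load 2 — triangular load w₀=-8 kN/m (0→w₀ over full span):
  θ_2 = (w₀Lx²/4-w₀L²x/3-w₀x⁴/(24L))/EI = ((-8)·6·(18/5)²/4-(-8)·6²·(18/5)/3-(-8)·(18/5)⁴/(24·6))/50000 = 15579/3906250 rad
Superposition: θ = Σ θ_i = 120663/7812500 rad ≈ 0.015445 rad

θ(18/5) = 120663/7812500 rad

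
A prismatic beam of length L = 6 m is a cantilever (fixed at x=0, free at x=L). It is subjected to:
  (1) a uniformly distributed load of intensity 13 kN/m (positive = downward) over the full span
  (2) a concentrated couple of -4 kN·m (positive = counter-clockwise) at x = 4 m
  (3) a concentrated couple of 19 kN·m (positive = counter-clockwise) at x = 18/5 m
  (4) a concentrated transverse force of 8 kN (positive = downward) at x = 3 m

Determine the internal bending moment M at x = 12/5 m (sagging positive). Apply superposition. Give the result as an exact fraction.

Load 1 — uniform load w=13 kN/m over full span:
  M_1 = -w(L-x)²/2 = -13·(6-(12/5))²/2 = -2106/25 kN·m
Load 2 — applied couple M₀=-4 kN·m at a=4 m (b=L-a=2):
  M_2 = M₀  [x≤a] = (-4) = -4 kN·m
Load 3 — applied couple M₀=19 kN·m at a=18/5 m (b=L-a=12/5):
  M_3 = M₀  [x≤a] = 19 = 19 kN·m
Load 4 — point force P=8 kN at a=3 m (b=L-a=3):
  M_4 = -P(a-x)  [x≤a] = -8·(3-(12/5)) = -24/5 kN·m
Superposition: M = Σ M_i = -1851/25 kN·m ≈ -74.040000 kN·m

M(12/5) = -1851/25 kN·m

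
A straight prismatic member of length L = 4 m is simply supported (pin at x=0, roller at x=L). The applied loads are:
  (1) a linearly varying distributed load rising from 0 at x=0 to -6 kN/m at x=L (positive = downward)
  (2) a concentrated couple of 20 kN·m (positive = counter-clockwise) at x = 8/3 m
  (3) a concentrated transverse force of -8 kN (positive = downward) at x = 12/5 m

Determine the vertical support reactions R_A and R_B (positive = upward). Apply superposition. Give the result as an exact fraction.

R_A = -11/5 kN, R_B = -89/5 kN

Load 1 — triangular load w₀=-6 kN/m (0→w₀ over full span):
  R_A = w₀L/6 = (-6)·4/6 = -4 kN
  R_B = w₀L/3 = (-6)·4/3 = -8 kN
Load 2 — applied couple M₀=20 kN·m at a=8/3 m (b=L-a=4/3):
  R_A = M₀/L = 20/4 = 5 kN
  R_B = -M₀/L = -20/4 = -5 kN
Load 3 — point force P=-8 kN at a=12/5 m (b=L-a=8/5):
  R_A = Pb/L = (-8)·(8/5)/4 = -16/5 kN
  R_B = Pa/L = (-8)·(12/5)/4 = -24/5 kN
Superposition: R_A = -11/5 kN, R_B = -89/5 kN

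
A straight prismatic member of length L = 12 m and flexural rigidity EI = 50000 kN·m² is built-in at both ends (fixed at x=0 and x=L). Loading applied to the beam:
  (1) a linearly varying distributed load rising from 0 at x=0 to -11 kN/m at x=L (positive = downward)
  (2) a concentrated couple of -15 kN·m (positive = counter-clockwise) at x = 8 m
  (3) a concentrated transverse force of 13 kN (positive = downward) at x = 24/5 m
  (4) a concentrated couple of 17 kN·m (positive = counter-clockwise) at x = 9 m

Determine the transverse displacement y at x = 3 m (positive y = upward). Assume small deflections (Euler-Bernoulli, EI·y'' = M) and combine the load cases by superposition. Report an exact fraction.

y(3) = 136707/80000000 m

Load 1 — triangular load w₀=-11 kN/m (0→w₀ over full span):
  y_1 = -w₀x²(L-x)²(x+2L)/(120LEI) = -(-11)·3²·(12-3)²·(3+2·12)/(120·12·50000) = 24057/8000000 m
Load 2 — applied couple M₀=-15 kN·m at a=8 m (b=L-a=4):
  y_2 = (R_Ax³/6 - M_Ax²/2)/EI  [x≤a] with R_A=-5/3, M_A=-5 = ((-5/3)·3³/6 - (-5)·3²/2)/50000 = 3/10000 m
Load 3 — point force P=13 kN at a=24/5 m (b=L-a=36/5):
  y_3 = -Pb²x²(3aL-(3a+b)x)/(6L³EI)  [x≤a] = -13·(36/5)²·3²·(3·(24/5)·12-(3·(24/5)+(36/5))·3)/(6·12³·50000) = -3159/2500000 m
Load 4 — applied couple M₀=17 kN·m at a=9 m (b=L-a=3):
  y_4 = (R_Ax³/6 - M_Ax²/2)/EI  [x≤a] with R_A=51/32, M_A=85/16 = ((51/32)·3³/6 - (85/16)·3²/2)/50000 = -1071/3200000 m
Superposition: y = Σ y_i = 136707/80000000 m ≈ 0.001709 m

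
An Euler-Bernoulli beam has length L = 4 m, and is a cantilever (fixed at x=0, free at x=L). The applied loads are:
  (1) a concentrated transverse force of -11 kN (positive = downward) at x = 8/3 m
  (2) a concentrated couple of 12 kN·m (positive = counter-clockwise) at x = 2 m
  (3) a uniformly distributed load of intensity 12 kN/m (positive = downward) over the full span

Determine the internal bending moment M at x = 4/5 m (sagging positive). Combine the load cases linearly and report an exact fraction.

Load 1 — point force P=-11 kN at a=8/3 m (b=L-a=4/3):
  M_1 = -P(a-x)  [x≤a] = -(-11)·((8/3)-(4/5)) = 308/15 kN·m
Load 2 — applied couple M₀=12 kN·m at a=2 m (b=L-a=2):
  M_2 = M₀  [x≤a] = 12 = 12 kN·m
Load 3 — uniform load w=12 kN/m over full span:
  M_3 = -w(L-x)²/2 = -12·(4-(4/5))²/2 = -1536/25 kN·m
Superposition: M = Σ M_i = -2168/75 kN·m ≈ -28.906667 kN·m

M(4/5) = -2168/75 kN·m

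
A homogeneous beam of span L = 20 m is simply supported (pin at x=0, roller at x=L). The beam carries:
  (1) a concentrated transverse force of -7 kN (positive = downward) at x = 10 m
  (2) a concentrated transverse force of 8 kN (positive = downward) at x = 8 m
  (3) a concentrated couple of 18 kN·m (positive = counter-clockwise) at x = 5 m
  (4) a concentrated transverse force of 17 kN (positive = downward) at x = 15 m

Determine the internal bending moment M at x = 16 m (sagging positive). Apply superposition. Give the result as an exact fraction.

M(16) = 231/5 kN·m

Load 1 — point force P=-7 kN at a=10 m (b=L-a=10):
  M_1 = Pa(L-x)/L  [x>a] = (-7)·10·(20-16)/20 = -14 kN·m
Load 2 — point force P=8 kN at a=8 m (b=L-a=12):
  M_2 = Pa(L-x)/L  [x>a] = 8·8·(20-16)/20 = 64/5 kN·m
Load 3 — applied couple M₀=18 kN·m at a=5 m (b=L-a=15):
  M_3 = M₀x/L - M₀  [x>a] = 18·16/20 - 18 = -18/5 kN·m
Load 4 — point force P=17 kN at a=15 m (b=L-a=5):
  M_4 = Pa(L-x)/L  [x>a] = 17·15·(20-16)/20 = 51 kN·m
Superposition: M = Σ M_i = 231/5 kN·m ≈ 46.200000 kN·m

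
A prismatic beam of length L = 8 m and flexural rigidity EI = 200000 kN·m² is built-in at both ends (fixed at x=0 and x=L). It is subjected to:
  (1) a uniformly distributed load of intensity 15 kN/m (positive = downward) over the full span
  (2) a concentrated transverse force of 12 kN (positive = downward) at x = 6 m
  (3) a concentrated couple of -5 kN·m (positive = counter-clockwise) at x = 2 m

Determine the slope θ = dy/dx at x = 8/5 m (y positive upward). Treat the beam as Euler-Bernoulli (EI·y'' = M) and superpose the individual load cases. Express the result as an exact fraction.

θ(8/5) = -429/1250000 rad

Load 1 — uniform load w=15 kN/m over full span:
  θ_1 = -wx(L-x)(L-2x)/(12EI) = -15·(8/5)·(8-(8/5))·(8-2·(8/5))/(12·200000) = -24/78125 rad
Load 2 — point force P=12 kN at a=6 m (b=L-a=2):
  θ_2 = -Pb²x(2aL-(3a+b)x)/(2L³EI)  [x≤a] = -12·2²·(8/5)·(2·6·8-(3·6+2)·(8/5))/(2·8³·200000) = -3/125000 rad
Load 3 — applied couple M₀=-5 kN·m at a=2 m (b=L-a=6):
  θ_3 = (R_Ax²/2 - M_Ax)/EI  [x≤a] with R_A=-45/64, M_A=15/16 = ((-45/64)·(8/5)²/2 - (15/16)·(8/5))/200000 = -3/250000 rad
Superposition: θ = Σ θ_i = -429/1250000 rad ≈ -0.000343 rad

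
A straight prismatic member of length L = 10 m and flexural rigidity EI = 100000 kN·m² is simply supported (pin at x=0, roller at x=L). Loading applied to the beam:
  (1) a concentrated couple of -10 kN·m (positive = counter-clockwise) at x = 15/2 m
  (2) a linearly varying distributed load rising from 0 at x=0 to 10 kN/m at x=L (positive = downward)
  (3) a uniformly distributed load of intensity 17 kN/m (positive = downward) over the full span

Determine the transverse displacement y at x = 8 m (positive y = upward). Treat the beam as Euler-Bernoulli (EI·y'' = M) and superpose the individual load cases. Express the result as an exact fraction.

Load 1 — applied couple M₀=-10 kN·m at a=15/2 m (b=L-a=5/2):
  y_1 = (M₀x³/(6L)-M₀(x-a)²/2+C₁x)/EI  [x>a] with C₁=M₀(3b²-L²)/(6L)=325/24 = ((-10)·8³/(6·10)-(-10)·(8-(15/2))²/2+(325/24)·8)/100000 = 97/400000 m
Load 2 — triangular load w₀=10 kN/m (0→w₀ over full span):
  y_2 = -w₀x(7L⁴-10L²x²+3x⁴)/(360LEI) = -10·8·(7·10⁴-10·10²·8²+3·8⁴)/(360·10·100000) = -127/31250 m
Load 3 — uniform load w=17 kN/m over full span:
  y_3 = -wx(L³-2Lx²+x³)/(24EI) = -17·8·(10³-2·10·8²+8³)/(24·100000) = -493/37500 m
Superposition: y = Σ y_i = -101809/6000000 m ≈ -0.016968 m

y(8) = -101809/6000000 m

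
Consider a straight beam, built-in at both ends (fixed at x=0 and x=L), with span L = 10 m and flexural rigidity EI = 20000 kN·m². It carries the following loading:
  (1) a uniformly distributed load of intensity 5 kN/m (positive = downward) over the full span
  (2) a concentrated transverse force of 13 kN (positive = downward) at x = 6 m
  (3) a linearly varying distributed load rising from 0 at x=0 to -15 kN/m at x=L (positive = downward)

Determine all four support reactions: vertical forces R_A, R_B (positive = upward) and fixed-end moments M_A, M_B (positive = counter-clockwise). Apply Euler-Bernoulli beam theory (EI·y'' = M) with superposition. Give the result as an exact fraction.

Load 1 — uniform load w=5 kN/m over full span:
  R_A = wL/2 = 5·10/2 = 25 kN
  M_A = wL²/12 = 5·10²/12 = 125/3 kN·m
  R_B = wL/2 = 5·10/2 = 25 kN
  M_B = -wL²/12 = -5·10²/12 = -125/3 kN·m
Load 2 — point force P=13 kN at a=6 m (b=L-a=4):
  R_A = Pb²(3a+b)/L³ = 13·4²·(3·6+4)/10³ = 572/125 kN
  M_A = Pab²/L² = 13·6·4²/10² = 312/25 kN·m
  R_B = Pa²(a+3b)/L³ = 13·6²·(6+3·4)/10³ = 1053/125 kN
  M_B = -Pa²b/L² = -13·6²·4/10² = -468/25 kN·m
Load 3 — triangular load w₀=-15 kN/m (0→w₀ over full span):
  R_A = 3w₀L/20 = 3·(-15)·10/20 = -45/2 kN
  M_A = w₀L²/30 = (-15)·10²/30 = -50 kN·m
  R_B = 7w₀L/20 = 7·(-15)·10/20 = -105/2 kN
  M_B = -w₀L²/20 = -(-15)·10²/20 = 75 kN·m
Superposition: R_A = 1769/250 kN, M_A = 311/75 kN·m, R_B = -4769/250 kN, M_B = 1096/75 kN·m

R_A = 1769/250 kN, M_A = 311/75 kN·m, R_B = -4769/250 kN, M_B = 1096/75 kN·m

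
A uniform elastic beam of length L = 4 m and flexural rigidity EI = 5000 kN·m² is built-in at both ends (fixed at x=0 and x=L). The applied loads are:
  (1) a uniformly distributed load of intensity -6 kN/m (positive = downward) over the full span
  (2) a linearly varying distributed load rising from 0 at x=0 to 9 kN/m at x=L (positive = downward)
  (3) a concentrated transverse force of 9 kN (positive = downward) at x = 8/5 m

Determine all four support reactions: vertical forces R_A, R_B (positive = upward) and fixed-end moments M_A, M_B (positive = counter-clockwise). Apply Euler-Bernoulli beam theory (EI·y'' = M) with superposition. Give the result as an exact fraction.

Load 1 — uniform load w=-6 kN/m over full span:
  R_A = wL/2 = (-6)·4/2 = -12 kN
  M_A = wL²/12 = (-6)·4²/12 = -8 kN·m
  R_B = wL/2 = (-6)·4/2 = -12 kN
  M_B = -wL²/12 = -(-6)·4²/12 = 8 kN·m
Load 2 — triangular load w₀=9 kN/m (0→w₀ over full span):
  R_A = 3w₀L/20 = 3·9·4/20 = 27/5 kN
  M_A = w₀L²/30 = 9·4²/30 = 24/5 kN·m
  R_B = 7w₀L/20 = 7·9·4/20 = 63/5 kN
  M_B = -w₀L²/20 = -9·4²/20 = -36/5 kN·m
Load 3 — point force P=9 kN at a=8/5 m (b=L-a=12/5):
  R_A = Pb²(3a+b)/L³ = 9·(12/5)²·(3·(8/5)+(12/5))/4³ = 729/125 kN
  M_A = Pab²/L² = 9·(8/5)·(12/5)²/4² = 648/125 kN·m
  R_B = Pa²(a+3b)/L³ = 9·(8/5)²·((8/5)+3·(12/5))/4³ = 396/125 kN
  M_B = -Pa²b/L² = -9·(8/5)²·(12/5)/4² = -432/125 kN·m
Superposition: R_A = -96/125 kN, M_A = 248/125 kN·m, R_B = 471/125 kN, M_B = -332/125 kN·m

R_A = -96/125 kN, M_A = 248/125 kN·m, R_B = 471/125 kN, M_B = -332/125 kN·m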